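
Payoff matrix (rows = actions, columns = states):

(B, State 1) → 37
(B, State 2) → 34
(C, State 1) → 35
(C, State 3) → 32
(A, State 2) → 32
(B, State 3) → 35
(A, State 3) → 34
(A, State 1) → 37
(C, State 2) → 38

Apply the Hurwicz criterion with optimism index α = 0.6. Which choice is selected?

B

A: 0.6·37 + 0.4·32 = 35
B: 0.6·37 + 0.4·34 = 35.8
C: 0.6·38 + 0.4·32 = 35.6
Highest Hurwicz score = 35.8 → B.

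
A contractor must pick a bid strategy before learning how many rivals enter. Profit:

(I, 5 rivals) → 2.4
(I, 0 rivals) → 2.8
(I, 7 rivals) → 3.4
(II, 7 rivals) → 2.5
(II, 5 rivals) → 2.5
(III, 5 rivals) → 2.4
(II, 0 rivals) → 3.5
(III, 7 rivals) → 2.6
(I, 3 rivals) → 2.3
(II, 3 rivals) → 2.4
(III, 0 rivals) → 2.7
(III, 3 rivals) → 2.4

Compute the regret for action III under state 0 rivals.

Best payoff under 0 rivals is 3.5.
Regret = 3.5 − 2.7 = 0.8.

0.8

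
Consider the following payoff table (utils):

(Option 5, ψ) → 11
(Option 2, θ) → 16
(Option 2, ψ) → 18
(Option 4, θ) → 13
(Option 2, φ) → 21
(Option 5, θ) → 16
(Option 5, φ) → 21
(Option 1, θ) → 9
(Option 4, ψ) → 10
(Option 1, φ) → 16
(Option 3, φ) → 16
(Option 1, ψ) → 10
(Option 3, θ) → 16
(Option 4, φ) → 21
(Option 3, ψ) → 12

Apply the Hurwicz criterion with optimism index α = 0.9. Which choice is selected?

Option 2

Option 1: 0.9·16 + 0.1·9 = 15.3
Option 2: 0.9·21 + 0.1·16 = 20.5
Option 3: 0.9·16 + 0.1·12 = 15.6
Option 4: 0.9·21 + 0.1·10 = 19.9
Option 5: 0.9·21 + 0.1·11 = 20
Highest Hurwicz score = 20.5 → Option 2.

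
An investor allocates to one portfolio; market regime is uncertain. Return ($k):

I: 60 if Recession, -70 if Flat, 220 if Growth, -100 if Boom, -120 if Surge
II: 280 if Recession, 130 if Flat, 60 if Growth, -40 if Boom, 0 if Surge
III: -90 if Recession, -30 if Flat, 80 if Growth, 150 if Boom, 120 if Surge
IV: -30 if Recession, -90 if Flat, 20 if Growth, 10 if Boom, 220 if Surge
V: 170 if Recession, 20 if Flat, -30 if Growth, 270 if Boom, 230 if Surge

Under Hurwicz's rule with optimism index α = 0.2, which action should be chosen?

I: 0.2·220 + 0.8·(-120) = -52
II: 0.2·280 + 0.8·(-40) = 24
III: 0.2·150 + 0.8·(-90) = -42
IV: 0.2·220 + 0.8·(-90) = -28
V: 0.2·270 + 0.8·(-30) = 30
Highest Hurwicz score = 30 → V.

V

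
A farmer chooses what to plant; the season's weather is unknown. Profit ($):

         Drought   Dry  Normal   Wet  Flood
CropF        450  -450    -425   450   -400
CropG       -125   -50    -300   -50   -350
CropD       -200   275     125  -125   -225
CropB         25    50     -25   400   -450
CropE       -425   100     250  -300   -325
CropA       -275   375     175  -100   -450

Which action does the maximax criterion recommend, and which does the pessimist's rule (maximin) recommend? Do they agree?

maximax → CropF; maximin → CropD (disagree)

Row maxima: CropF=450, CropG=-50, CropD=275, CropB=400, CropE=250, CropA=375
Best best-case = 450 → CropF.
Row minima: CropF=-450, CropG=-350, CropD=-225, CropB=-450, CropE=-425, CropA=-450
Best worst-case = -225 → CropD.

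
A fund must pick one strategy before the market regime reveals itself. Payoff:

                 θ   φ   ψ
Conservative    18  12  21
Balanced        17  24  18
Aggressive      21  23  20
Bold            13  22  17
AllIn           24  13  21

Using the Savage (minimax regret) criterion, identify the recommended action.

Column bests: θ=24, φ=24, ψ=21.
Conservative regrets: 6, 12, 0 → max 12
Balanced regrets: 7, 0, 3 → max 7
Aggressive regrets: 3, 1, 1 → max 3
Bold regrets: 11, 2, 4 → max 11
AllIn regrets: 0, 11, 0 → max 11
Smallest max regret = 3 → Aggressive.

Aggressive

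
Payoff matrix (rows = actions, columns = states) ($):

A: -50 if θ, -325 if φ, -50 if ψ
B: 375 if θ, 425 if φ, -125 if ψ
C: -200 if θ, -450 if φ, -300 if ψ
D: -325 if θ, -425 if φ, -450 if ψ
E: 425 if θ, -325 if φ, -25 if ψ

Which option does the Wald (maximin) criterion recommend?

B

Row minima: A=-325, B=-125, C=-450, D=-450, E=-325
Best worst-case = -125 → B.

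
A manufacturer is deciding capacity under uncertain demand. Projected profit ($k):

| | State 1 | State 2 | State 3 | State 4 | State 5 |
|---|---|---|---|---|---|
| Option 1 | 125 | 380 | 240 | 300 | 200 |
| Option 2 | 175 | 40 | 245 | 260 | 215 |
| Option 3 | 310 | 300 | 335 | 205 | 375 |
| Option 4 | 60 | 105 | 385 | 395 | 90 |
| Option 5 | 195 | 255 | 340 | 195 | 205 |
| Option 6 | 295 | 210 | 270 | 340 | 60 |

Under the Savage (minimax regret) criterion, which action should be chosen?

Column bests: State 1=310, State 2=380, State 3=385, State 4=395, State 5=375.
Option 1 regrets: 185, 0, 145, 95, 175 → max 185
Option 2 regrets: 135, 340, 140, 135, 160 → max 340
Option 3 regrets: 0, 80, 50, 190, 0 → max 190
Option 4 regrets: 250, 275, 0, 0, 285 → max 285
Option 5 regrets: 115, 125, 45, 200, 170 → max 200
Option 6 regrets: 15, 170, 115, 55, 315 → max 315
Smallest max regret = 185 → Option 1.

Option 1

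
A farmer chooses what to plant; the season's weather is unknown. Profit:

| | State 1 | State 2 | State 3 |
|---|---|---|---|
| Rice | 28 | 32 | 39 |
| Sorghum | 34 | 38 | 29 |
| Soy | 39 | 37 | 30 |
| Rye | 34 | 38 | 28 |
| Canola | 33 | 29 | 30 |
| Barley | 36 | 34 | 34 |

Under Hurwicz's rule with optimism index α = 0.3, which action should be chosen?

Barley

Rice: 0.3·39 + 0.7·28 = 31.3
Sorghum: 0.3·38 + 0.7·29 = 31.7
Soy: 0.3·39 + 0.7·30 = 32.7
Rye: 0.3·38 + 0.7·28 = 31
Canola: 0.3·33 + 0.7·29 = 30.2
Barley: 0.3·36 + 0.7·34 = 34.6
Highest Hurwicz score = 34.6 → Barley.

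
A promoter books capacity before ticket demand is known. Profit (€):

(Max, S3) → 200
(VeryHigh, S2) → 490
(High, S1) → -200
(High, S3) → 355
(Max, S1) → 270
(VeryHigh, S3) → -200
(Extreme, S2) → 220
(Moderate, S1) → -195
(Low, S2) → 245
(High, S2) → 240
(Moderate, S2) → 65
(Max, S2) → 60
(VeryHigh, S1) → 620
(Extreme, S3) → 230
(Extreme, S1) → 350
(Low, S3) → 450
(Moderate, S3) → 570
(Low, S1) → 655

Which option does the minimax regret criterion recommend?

Low

Column bests: S1=655, S2=490, S3=570.
Low regrets: 0, 245, 120 → max 245
Moderate regrets: 850, 425, 0 → max 850
High regrets: 855, 250, 215 → max 855
VeryHigh regrets: 35, 0, 770 → max 770
Extreme regrets: 305, 270, 340 → max 340
Max regrets: 385, 430, 370 → max 430
Smallest max regret = 245 → Low.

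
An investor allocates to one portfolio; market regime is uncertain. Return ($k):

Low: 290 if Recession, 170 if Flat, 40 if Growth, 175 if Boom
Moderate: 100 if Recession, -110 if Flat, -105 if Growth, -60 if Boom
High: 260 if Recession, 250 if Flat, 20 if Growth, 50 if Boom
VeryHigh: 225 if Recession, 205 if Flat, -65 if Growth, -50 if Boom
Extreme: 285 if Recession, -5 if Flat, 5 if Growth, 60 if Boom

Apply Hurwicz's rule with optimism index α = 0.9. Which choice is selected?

Low

Low: 0.9·290 + 0.1·40 = 265
Moderate: 0.9·100 + 0.1·(-110) = 79
High: 0.9·260 + 0.1·20 = 236
VeryHigh: 0.9·225 + 0.1·(-65) = 196
Extreme: 0.9·285 + 0.1·(-5) = 256
Highest Hurwicz score = 265 → Low.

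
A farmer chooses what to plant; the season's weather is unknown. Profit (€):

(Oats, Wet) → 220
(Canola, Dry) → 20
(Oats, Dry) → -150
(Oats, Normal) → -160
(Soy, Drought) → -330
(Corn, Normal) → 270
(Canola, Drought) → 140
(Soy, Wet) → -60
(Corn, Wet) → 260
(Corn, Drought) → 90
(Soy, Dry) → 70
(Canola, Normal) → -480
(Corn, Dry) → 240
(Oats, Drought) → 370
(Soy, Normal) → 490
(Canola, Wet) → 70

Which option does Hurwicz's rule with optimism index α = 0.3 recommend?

Corn

Canola: 0.3·140 + 0.7·(-480) = -294
Soy: 0.3·490 + 0.7·(-330) = -84
Oats: 0.3·370 + 0.7·(-160) = -1
Corn: 0.3·270 + 0.7·90 = 144
Highest Hurwicz score = 144 → Corn.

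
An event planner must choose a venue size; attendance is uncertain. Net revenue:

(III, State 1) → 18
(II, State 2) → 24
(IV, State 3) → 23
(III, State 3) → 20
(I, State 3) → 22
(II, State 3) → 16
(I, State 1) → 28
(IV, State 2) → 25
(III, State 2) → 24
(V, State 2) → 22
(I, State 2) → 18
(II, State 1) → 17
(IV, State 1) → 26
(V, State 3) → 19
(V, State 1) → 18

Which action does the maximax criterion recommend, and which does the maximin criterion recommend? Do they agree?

maximax → I; maximin → IV (disagree)

Row maxima: I=28, II=24, III=24, IV=26, V=22
Best best-case = 28 → I.
Row minima: I=18, II=16, III=18, IV=23, V=18
Best worst-case = 23 → IV.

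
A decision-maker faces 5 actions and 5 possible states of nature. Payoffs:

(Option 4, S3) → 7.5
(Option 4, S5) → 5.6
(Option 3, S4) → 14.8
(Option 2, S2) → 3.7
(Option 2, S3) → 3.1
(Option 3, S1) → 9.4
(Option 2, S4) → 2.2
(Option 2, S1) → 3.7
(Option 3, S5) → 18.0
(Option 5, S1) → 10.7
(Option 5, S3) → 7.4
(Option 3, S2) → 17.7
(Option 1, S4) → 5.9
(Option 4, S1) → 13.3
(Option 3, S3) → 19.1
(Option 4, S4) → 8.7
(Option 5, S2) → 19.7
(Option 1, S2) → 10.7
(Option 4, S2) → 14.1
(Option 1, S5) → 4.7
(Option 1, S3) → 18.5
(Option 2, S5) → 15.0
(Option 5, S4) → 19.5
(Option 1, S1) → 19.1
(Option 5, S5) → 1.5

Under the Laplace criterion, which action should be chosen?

Row averages: Option 1=11.78, Option 2=5.54, Option 3=15.8, Option 4=9.84, Option 5=11.76
Highest average = 15.8 → Option 3.

Option 3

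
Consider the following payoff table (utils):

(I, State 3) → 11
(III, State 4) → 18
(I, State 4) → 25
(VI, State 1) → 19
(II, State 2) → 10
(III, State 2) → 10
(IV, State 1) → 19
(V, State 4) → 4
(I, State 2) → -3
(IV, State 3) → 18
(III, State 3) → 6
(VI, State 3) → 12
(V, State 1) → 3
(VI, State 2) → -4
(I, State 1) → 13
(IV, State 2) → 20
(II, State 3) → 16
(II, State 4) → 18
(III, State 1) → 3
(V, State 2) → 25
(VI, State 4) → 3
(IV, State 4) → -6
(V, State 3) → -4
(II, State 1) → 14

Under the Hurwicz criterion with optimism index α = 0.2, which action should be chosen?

II

I: 0.2·25 + 0.8·(-3) = 2.6
II: 0.2·18 + 0.8·10 = 11.6
III: 0.2·18 + 0.8·3 = 6
IV: 0.2·20 + 0.8·(-6) = -0.8
V: 0.2·25 + 0.8·(-4) = 1.8
VI: 0.2·19 + 0.8·(-4) = 0.6
Highest Hurwicz score = 11.6 → II.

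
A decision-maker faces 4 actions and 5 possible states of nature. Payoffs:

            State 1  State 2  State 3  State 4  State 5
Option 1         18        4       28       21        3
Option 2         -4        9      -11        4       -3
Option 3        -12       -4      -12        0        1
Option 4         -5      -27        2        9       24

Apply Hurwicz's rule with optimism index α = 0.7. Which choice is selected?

Option 1: 0.7·28 + 0.3·3 = 20.5
Option 2: 0.7·9 + 0.3·(-11) = 3
Option 3: 0.7·1 + 0.3·(-12) = -2.9
Option 4: 0.7·24 + 0.3·(-27) = 8.7
Highest Hurwicz score = 20.5 → Option 1.

Option 1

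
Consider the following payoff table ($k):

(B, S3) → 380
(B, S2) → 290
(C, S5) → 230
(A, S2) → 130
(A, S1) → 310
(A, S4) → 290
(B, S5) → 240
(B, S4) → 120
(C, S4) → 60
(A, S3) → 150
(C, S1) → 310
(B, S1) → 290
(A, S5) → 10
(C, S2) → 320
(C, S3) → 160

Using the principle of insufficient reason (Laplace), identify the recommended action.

Row averages: A=178, B=264, C=216
Highest average = 264 → B.

B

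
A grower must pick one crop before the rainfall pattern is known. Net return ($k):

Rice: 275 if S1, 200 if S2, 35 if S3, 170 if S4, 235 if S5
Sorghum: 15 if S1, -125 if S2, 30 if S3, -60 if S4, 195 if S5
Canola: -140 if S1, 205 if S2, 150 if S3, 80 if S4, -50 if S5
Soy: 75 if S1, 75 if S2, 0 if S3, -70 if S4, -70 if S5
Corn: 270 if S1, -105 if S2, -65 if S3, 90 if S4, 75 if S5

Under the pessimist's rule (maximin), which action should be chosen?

Rice

Row minima: Rice=35, Sorghum=-125, Canola=-140, Soy=-70, Corn=-105
Best worst-case = 35 → Rice.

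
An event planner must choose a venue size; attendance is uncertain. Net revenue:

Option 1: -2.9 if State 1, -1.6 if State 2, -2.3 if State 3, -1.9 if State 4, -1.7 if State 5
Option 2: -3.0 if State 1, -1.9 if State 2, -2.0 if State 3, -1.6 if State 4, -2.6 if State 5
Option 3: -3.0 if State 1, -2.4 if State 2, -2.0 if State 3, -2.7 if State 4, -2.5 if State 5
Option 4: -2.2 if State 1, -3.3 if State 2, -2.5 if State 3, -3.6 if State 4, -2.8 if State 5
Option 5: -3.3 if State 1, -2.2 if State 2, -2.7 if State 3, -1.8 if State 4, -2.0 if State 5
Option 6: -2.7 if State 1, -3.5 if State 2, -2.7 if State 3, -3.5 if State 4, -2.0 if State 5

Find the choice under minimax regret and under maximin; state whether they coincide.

minimax regret → Option 1; maximin → Option 1 (agree)

Column bests: State 1=-2.2, State 2=-1.6, State 3=-2.0, State 4=-1.6, State 5=-1.7.
Option 1 regrets: 0.7, 0.0, 0.3, 0.3, 0.0 → max 0.7
Option 2 regrets: 0.8, 0.3, 0.0, 0.0, 0.9 → max 0.9
Option 3 regrets: 0.8, 0.8, 0.0, 1.1, 0.8 → max 1.1
Option 4 regrets: 0.0, 1.7, 0.5, 2.0, 1.1 → max 2.0
Option 5 regrets: 1.1, 0.6, 0.7, 0.2, 0.3 → max 1.1
Option 6 regrets: 0.5, 1.9, 0.7, 1.9, 0.3 → max 1.9
Smallest max regret = 0.7 → Option 1.
Row minima: Option 1=-2.9, Option 2=-3.0, Option 3=-3.0, Option 4=-3.6, Option 5=-3.3, Option 6=-3.5
Best worst-case = -2.9 → Option 1.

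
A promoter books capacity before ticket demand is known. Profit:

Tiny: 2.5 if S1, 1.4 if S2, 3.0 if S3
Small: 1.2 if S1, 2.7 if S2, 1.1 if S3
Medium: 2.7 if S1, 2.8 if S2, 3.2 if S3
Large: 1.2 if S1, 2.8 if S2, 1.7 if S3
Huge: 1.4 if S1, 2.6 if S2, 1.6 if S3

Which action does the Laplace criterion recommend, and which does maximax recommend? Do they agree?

laplace → Medium; maximax → Medium (agree)

Row averages: Tiny=2.3, Small=5/3, Medium=2.9, Large=1.9, Huge=28/15
Highest average = 2.9 → Medium.
Row maxima: Tiny=3.0, Small=2.7, Medium=3.2, Large=2.8, Huge=2.6
Best best-case = 3.2 → Medium.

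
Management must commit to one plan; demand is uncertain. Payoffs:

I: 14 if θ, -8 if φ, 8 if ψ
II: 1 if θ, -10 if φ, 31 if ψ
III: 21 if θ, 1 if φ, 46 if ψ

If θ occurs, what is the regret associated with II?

Best payoff under θ is 21.
Regret = 21 − 1 = 20.

20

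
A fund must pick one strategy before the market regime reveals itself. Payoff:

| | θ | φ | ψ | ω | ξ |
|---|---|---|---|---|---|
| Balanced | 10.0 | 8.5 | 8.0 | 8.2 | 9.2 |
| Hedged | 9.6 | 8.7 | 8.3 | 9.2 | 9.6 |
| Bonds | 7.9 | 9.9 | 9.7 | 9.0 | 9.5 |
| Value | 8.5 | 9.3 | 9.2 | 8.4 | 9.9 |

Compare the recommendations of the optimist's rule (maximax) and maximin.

maximax → Balanced; maximin → Value (disagree)

Row maxima: Balanced=10.0, Hedged=9.6, Bonds=9.9, Value=9.9
Best best-case = 10.0 → Balanced.
Row minima: Balanced=8.0, Hedged=8.3, Bonds=7.9, Value=8.4
Best worst-case = 8.4 → Value.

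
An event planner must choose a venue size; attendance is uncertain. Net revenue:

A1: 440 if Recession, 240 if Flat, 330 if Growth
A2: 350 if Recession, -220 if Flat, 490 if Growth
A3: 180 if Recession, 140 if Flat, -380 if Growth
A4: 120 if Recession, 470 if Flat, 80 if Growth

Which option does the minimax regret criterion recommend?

A1

Column bests: Recession=440, Flat=470, Growth=490.
A1 regrets: 0, 230, 160 → max 230
A2 regrets: 90, 690, 0 → max 690
A3 regrets: 260, 330, 870 → max 870
A4 regrets: 320, 0, 410 → max 410
Smallest max regret = 230 → A1.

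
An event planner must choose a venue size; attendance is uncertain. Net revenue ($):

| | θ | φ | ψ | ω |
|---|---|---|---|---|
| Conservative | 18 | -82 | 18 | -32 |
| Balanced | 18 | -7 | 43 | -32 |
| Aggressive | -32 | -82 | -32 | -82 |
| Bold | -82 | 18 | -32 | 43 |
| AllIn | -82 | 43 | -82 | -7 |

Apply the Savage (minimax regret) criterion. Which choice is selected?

Balanced

Column bests: θ=18, φ=43, ψ=43, ω=43.
Conservative regrets: 0, 125, 25, 75 → max 125
Balanced regrets: 0, 50, 0, 75 → max 75
Aggressive regrets: 50, 125, 75, 125 → max 125
Bold regrets: 100, 25, 75, 0 → max 100
AllIn regrets: 100, 0, 125, 50 → max 125
Smallest max regret = 75 → Balanced.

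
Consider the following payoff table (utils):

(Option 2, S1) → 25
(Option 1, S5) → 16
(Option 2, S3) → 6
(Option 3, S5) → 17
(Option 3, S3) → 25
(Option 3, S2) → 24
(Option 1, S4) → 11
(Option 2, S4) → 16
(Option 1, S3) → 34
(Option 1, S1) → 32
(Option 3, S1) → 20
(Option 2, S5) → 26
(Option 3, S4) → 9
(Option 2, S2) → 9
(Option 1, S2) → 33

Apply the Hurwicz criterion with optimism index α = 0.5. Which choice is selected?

Option 1: 0.5·34 + 0.5·11 = 22.5
Option 2: 0.5·26 + 0.5·6 = 16
Option 3: 0.5·25 + 0.5·9 = 17
Highest Hurwicz score = 22.5 → Option 1.

Option 1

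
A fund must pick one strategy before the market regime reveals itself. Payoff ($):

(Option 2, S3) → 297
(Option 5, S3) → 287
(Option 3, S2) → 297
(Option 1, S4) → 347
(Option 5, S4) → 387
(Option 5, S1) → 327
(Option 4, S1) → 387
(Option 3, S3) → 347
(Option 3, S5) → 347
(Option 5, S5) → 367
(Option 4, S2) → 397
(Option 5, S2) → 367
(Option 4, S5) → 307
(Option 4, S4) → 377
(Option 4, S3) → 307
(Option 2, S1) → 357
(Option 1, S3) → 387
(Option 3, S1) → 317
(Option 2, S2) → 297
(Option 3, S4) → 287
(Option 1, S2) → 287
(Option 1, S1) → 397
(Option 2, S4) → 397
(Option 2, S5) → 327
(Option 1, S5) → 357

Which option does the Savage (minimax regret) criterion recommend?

Option 4

Column bests: S1=397, S2=397, S3=387, S4=397, S5=367.
Option 1 regrets: 0, 110, 0, 50, 10 → max 110
Option 2 regrets: 40, 100, 90, 0, 40 → max 100
Option 3 regrets: 80, 100, 40, 110, 20 → max 110
Option 4 regrets: 10, 0, 80, 20, 60 → max 80
Option 5 regrets: 70, 30, 100, 10, 0 → max 100
Smallest max regret = 80 → Option 4.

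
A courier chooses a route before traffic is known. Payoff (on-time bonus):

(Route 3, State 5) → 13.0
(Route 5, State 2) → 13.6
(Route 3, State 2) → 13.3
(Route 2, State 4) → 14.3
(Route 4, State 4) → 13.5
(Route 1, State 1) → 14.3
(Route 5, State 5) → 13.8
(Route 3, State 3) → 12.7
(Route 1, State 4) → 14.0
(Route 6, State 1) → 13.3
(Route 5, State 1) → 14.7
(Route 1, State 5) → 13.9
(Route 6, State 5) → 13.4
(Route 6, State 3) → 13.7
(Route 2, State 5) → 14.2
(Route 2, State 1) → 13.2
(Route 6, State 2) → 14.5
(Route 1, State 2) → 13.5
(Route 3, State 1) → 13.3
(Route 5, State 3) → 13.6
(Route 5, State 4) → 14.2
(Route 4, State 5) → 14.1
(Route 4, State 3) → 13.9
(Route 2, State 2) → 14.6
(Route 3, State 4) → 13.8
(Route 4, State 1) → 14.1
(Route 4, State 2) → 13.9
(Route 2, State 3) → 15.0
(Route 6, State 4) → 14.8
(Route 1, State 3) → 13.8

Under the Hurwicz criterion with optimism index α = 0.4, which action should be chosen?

Route 1: 0.4·14.3 + 0.6·13.5 = 13.82
Route 2: 0.4·15.0 + 0.6·13.2 = 13.92
Route 3: 0.4·13.8 + 0.6·12.7 = 13.14
Route 4: 0.4·14.1 + 0.6·13.5 = 13.74
Route 5: 0.4·14.7 + 0.6·13.6 = 14.04
Route 6: 0.4·14.8 + 0.6·13.3 = 13.9
Highest Hurwicz score = 14.04 → Route 5.

Route 5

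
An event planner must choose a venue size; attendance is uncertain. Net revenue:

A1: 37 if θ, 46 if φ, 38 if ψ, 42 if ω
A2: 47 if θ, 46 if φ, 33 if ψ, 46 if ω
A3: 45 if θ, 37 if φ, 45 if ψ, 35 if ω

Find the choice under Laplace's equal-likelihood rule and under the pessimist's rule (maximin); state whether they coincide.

laplace → A2; maximin → A1 (disagree)

Row averages: A1=40.75, A2=43, A3=40.5
Highest average = 43 → A2.
Row minima: A1=37, A2=33, A3=35
Best worst-case = 37 → A1.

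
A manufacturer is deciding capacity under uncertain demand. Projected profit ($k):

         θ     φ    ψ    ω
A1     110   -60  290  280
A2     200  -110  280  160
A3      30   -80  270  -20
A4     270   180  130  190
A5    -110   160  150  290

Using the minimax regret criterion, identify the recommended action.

Column bests: θ=270, φ=180, ψ=290, ω=290.
A1 regrets: 160, 240, 0, 10 → max 240
A2 regrets: 70, 290, 10, 130 → max 290
A3 regrets: 240, 260, 20, 310 → max 310
A4 regrets: 0, 0, 160, 100 → max 160
A5 regrets: 380, 20, 140, 0 → max 380
Smallest max regret = 160 → A4.

A4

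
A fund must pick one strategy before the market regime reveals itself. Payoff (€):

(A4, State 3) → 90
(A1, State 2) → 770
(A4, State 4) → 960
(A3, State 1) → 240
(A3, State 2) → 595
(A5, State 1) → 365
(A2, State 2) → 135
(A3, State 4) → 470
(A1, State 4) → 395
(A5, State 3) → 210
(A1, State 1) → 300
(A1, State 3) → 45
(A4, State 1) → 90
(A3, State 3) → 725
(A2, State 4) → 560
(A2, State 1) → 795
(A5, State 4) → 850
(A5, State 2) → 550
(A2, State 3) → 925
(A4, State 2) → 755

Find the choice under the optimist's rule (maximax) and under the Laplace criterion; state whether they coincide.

Row maxima: A1=770, A2=925, A3=725, A4=960, A5=850
Best best-case = 960 → A4.
Row averages: A1=377.5, A2=603.75, A3=507.5, A4=473.75, A5=493.75
Highest average = 603.75 → A2.

maximax → A4; laplace → A2 (disagree)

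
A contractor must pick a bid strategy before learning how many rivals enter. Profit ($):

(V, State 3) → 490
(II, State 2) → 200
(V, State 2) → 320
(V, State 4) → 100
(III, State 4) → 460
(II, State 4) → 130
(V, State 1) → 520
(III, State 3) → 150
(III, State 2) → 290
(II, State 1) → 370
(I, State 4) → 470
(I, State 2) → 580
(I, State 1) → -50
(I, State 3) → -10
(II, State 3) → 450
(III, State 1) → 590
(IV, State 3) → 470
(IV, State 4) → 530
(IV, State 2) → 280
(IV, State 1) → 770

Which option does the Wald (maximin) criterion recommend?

Row minima: I=-50, II=130, III=150, IV=280, V=100
Best worst-case = 280 → IV.

IV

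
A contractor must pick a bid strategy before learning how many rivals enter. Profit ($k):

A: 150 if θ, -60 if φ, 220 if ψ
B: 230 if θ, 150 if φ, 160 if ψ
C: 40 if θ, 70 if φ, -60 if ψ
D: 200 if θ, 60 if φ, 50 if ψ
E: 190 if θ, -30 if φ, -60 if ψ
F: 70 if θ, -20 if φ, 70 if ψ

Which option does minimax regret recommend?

Column bests: θ=230, φ=150, ψ=220.
A regrets: 80, 210, 0 → max 210
B regrets: 0, 0, 60 → max 60
C regrets: 190, 80, 280 → max 280
D regrets: 30, 90, 170 → max 170
E regrets: 40, 180, 280 → max 280
F regrets: 160, 170, 150 → max 170
Smallest max regret = 60 → B.

B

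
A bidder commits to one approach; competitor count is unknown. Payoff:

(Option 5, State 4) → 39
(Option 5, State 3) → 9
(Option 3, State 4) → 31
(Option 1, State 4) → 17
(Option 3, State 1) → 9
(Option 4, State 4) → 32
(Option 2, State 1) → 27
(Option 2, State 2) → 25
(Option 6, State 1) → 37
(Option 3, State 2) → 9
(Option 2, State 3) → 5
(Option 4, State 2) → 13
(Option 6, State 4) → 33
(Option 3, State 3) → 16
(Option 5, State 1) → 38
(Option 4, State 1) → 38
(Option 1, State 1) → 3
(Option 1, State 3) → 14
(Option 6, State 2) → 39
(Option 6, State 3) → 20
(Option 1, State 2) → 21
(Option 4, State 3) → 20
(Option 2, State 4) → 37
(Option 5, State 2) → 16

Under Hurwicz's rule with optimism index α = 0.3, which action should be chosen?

Option 6

Option 1: 0.3·21 + 0.7·3 = 8.4
Option 2: 0.3·37 + 0.7·5 = 14.6
Option 3: 0.3·31 + 0.7·9 = 15.6
Option 4: 0.3·38 + 0.7·13 = 20.5
Option 5: 0.3·39 + 0.7·9 = 18
Option 6: 0.3·39 + 0.7·20 = 25.7
Highest Hurwicz score = 25.7 → Option 6.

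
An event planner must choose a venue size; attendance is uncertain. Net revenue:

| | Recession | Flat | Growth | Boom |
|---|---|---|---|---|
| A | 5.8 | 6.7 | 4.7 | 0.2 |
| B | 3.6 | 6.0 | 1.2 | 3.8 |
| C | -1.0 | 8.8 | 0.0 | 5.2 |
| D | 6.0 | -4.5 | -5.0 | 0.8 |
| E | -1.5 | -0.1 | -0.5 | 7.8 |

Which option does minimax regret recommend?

B

Column bests: Recession=6.0, Flat=8.8, Growth=4.7, Boom=7.8.
A regrets: 0.2, 2.1, 0.0, 7.6 → max 7.6
B regrets: 2.4, 2.8, 3.5, 4.0 → max 4.0
C regrets: 7.0, 0.0, 4.7, 2.6 → max 7.0
D regrets: 0.0, 13.3, 9.7, 7.0 → max 13.3
E regrets: 7.5, 8.9, 5.2, 0.0 → max 8.9
Smallest max regret = 4.0 → B.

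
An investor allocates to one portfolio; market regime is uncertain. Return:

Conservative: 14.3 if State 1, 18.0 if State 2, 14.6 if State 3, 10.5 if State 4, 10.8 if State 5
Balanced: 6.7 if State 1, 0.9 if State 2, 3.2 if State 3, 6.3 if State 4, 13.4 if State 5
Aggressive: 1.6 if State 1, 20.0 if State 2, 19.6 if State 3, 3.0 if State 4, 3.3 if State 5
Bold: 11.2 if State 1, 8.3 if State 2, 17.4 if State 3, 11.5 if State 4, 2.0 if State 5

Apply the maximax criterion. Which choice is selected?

Aggressive

Row maxima: Conservative=18.0, Balanced=13.4, Aggressive=20.0, Bold=17.4
Best best-case = 20.0 → Aggressive.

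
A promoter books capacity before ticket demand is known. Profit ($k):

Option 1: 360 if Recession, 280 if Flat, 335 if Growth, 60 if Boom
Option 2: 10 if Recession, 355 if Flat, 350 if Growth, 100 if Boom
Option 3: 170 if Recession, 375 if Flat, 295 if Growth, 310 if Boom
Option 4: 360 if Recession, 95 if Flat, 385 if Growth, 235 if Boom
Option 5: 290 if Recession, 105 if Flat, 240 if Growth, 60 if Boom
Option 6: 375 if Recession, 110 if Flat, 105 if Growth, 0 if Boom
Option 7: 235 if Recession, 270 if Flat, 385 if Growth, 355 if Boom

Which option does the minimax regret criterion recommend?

Option 7

Column bests: Recession=375, Flat=375, Growth=385, Boom=355.
Option 1 regrets: 15, 95, 50, 295 → max 295
Option 2 regrets: 365, 20, 35, 255 → max 365
Option 3 regrets: 205, 0, 90, 45 → max 205
Option 4 regrets: 15, 280, 0, 120 → max 280
Option 5 regrets: 85, 270, 145, 295 → max 295
Option 6 regrets: 0, 265, 280, 355 → max 355
Option 7 regrets: 140, 105, 0, 0 → max 140
Smallest max regret = 140 → Option 7.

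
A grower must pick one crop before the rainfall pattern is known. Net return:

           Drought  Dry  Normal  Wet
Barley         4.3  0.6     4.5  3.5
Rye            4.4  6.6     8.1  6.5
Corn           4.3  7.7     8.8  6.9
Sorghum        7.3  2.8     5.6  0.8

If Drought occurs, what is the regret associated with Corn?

Best payoff under Drought is 7.3.
Regret = 7.3 − 4.3 = 3.0.

3.0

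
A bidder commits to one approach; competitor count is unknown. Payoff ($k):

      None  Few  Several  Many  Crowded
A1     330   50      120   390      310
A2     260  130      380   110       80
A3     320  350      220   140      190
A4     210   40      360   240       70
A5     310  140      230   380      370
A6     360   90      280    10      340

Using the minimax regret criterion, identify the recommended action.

A5

Column bests: None=360, Few=350, Several=380, Many=390, Crowded=370.
A1 regrets: 30, 300, 260, 0, 60 → max 300
A2 regrets: 100, 220, 0, 280, 290 → max 290
A3 regrets: 40, 0, 160, 250, 180 → max 250
A4 regrets: 150, 310, 20, 150, 300 → max 310
A5 regrets: 50, 210, 150, 10, 0 → max 210
A6 regrets: 0, 260, 100, 380, 30 → max 380
Smallest max regret = 210 → A5.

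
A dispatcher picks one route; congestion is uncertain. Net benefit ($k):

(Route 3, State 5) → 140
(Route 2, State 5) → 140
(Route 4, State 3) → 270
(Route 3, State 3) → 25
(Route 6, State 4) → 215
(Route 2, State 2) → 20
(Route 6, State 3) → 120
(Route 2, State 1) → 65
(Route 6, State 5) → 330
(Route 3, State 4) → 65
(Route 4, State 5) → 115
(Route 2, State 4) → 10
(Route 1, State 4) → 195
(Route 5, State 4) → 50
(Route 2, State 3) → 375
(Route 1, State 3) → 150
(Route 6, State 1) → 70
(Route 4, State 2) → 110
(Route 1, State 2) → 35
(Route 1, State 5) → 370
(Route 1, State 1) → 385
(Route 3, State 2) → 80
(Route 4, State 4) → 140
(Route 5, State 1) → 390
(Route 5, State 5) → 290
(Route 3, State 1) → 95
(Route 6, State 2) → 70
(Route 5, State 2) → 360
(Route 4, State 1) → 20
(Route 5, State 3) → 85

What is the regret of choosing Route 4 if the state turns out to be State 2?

Best payoff under State 2 is 360.
Regret = 360 − 110 = 250.

250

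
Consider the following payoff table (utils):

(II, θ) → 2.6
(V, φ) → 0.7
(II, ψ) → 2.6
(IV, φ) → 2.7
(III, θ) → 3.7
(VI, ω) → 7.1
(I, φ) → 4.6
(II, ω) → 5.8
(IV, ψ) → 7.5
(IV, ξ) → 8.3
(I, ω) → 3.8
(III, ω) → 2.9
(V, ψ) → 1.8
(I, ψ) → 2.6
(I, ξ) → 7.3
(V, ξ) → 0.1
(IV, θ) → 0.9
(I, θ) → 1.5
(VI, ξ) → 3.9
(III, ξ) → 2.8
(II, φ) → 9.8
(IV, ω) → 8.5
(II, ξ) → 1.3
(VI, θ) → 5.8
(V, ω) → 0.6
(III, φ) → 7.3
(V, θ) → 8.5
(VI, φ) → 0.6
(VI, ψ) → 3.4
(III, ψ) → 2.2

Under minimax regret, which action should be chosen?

Column bests: θ=8.5, φ=9.8, ψ=7.5, ω=8.5, ξ=8.3.
I regrets: 7.0, 5.2, 4.9, 4.7, 1.0 → max 7.0
II regrets: 5.9, 0.0, 4.9, 2.7, 7.0 → max 7.0
III regrets: 4.8, 2.5, 5.3, 5.6, 5.5 → max 5.6
IV regrets: 7.6, 7.1, 0.0, 0.0, 0.0 → max 7.6
V regrets: 0.0, 9.1, 5.7, 7.9, 8.2 → max 9.1
VI regrets: 2.7, 9.2, 4.1, 1.4, 4.4 → max 9.2
Smallest max regret = 5.6 → III.

III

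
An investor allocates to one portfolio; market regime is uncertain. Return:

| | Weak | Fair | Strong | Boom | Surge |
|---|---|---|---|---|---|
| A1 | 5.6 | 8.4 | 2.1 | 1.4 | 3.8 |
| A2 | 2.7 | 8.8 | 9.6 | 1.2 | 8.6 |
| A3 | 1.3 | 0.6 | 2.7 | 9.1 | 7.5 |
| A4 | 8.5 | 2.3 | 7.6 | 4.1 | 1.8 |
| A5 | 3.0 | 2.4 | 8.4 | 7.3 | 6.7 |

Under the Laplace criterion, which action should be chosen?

A2

Row averages: A1=4.26, A2=6.18, A3=4.24, A4=4.86, A5=5.56
Highest average = 6.18 → A2.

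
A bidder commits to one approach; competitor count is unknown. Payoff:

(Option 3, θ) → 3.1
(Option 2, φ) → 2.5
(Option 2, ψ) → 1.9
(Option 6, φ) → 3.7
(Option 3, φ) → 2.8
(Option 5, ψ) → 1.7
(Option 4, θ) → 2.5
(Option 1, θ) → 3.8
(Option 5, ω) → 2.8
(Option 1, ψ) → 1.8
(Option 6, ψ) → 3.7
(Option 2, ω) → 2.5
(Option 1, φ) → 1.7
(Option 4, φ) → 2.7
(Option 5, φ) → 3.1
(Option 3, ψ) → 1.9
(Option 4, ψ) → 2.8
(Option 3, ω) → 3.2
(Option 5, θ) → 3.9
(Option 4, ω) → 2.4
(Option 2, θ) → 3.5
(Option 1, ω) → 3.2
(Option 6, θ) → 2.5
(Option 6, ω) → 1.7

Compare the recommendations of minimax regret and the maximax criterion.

minimax regret → Option 4; maximax → Option 5 (disagree)

Column bests: θ=3.9, φ=3.7, ψ=3.7, ω=3.2.
Option 1 regrets: 0.1, 2.0, 1.9, 0.0 → max 2.0
Option 2 regrets: 0.4, 1.2, 1.8, 0.7 → max 1.8
Option 3 regrets: 0.8, 0.9, 1.8, 0.0 → max 1.8
Option 4 regrets: 1.4, 1.0, 0.9, 0.8 → max 1.4
Option 5 regrets: 0.0, 0.6, 2.0, 0.4 → max 2.0
Option 6 regrets: 1.4, 0.0, 0.0, 1.5 → max 1.5
Smallest max regret = 1.4 → Option 4.
Row maxima: Option 1=3.8, Option 2=3.5, Option 3=3.2, Option 4=2.8, Option 5=3.9, Option 6=3.7
Best best-case = 3.9 → Option 5.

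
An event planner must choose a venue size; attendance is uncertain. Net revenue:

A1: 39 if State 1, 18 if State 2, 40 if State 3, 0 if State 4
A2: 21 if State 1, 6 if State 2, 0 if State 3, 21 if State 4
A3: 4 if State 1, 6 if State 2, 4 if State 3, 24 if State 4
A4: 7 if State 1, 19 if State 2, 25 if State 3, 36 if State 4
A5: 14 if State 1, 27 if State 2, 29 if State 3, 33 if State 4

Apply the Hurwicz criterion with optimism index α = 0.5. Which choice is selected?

A5

A1: 0.5·40 + 0.5·0 = 20
A2: 0.5·21 + 0.5·0 = 10.5
A3: 0.5·24 + 0.5·4 = 14
A4: 0.5·36 + 0.5·7 = 21.5
A5: 0.5·33 + 0.5·14 = 23.5
Highest Hurwicz score = 23.5 → A5.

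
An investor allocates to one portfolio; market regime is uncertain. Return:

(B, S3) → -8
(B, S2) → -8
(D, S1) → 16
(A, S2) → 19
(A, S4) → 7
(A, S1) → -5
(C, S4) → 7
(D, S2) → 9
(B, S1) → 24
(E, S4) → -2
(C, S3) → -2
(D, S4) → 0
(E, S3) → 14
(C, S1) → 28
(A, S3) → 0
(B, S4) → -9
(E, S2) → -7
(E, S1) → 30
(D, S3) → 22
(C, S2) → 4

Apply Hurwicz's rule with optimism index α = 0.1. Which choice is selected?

D

A: 0.1·19 + 0.9·(-5) = -2.6
B: 0.1·24 + 0.9·(-9) = -5.7
C: 0.1·28 + 0.9·(-2) = 1
D: 0.1·22 + 0.9·0 = 2.2
E: 0.1·30 + 0.9·(-7) = -3.3
Highest Hurwicz score = 2.2 → D.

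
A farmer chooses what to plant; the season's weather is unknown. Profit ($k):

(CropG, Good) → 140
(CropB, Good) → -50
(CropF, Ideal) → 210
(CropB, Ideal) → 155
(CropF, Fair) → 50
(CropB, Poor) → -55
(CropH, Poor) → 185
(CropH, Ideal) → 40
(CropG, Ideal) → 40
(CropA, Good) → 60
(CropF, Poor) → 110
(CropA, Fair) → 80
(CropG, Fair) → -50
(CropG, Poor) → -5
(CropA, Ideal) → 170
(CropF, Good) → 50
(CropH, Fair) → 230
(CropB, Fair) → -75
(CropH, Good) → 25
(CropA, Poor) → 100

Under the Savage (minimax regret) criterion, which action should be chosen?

CropA

Column bests: Poor=185, Fair=230, Good=140, Ideal=210.
CropF regrets: 75, 180, 90, 0 → max 180
CropB regrets: 240, 305, 190, 55 → max 305
CropG regrets: 190, 280, 0, 170 → max 280
CropA regrets: 85, 150, 80, 40 → max 150
CropH regrets: 0, 0, 115, 170 → max 170
Smallest max regret = 150 → CropA.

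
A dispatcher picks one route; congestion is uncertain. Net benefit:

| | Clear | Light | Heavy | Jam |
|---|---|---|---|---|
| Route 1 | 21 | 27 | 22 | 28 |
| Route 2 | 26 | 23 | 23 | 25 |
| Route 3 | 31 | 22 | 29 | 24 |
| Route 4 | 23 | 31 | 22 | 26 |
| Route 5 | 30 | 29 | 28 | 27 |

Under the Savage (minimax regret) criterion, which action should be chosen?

Route 5

Column bests: Clear=31, Light=31, Heavy=29, Jam=28.
Route 1 regrets: 10, 4, 7, 0 → max 10
Route 2 regrets: 5, 8, 6, 3 → max 8
Route 3 regrets: 0, 9, 0, 4 → max 9
Route 4 regrets: 8, 0, 7, 2 → max 8
Route 5 regrets: 1, 2, 1, 1 → max 2
Smallest max regret = 2 → Route 5.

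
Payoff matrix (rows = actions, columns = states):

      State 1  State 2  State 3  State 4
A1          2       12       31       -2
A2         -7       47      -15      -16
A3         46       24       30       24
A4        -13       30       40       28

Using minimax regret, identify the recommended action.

Column bests: State 1=46, State 2=47, State 3=40, State 4=28.
A1 regrets: 44, 35, 9, 30 → max 44
A2 regrets: 53, 0, 55, 44 → max 55
A3 regrets: 0, 23, 10, 4 → max 23
A4 regrets: 59, 17, 0, 0 → max 59
Smallest max regret = 23 → A3.

A3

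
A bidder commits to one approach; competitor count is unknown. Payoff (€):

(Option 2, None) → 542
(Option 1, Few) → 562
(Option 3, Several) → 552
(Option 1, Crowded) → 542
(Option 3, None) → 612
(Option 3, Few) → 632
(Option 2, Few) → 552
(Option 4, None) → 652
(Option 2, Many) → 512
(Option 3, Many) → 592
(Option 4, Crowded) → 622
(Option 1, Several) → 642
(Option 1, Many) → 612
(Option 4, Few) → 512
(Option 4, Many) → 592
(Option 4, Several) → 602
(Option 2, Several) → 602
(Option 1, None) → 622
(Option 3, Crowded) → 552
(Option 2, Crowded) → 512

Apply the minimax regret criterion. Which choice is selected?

Column bests: None=652, Few=632, Several=642, Many=612, Crowded=622.
Option 1 regrets: 30, 70, 0, 0, 80 → max 80
Option 2 regrets: 110, 80, 40, 100, 110 → max 110
Option 3 regrets: 40, 0, 90, 20, 70 → max 90
Option 4 regrets: 0, 120, 40, 20, 0 → max 120
Smallest max regret = 80 → Option 1.

Option 1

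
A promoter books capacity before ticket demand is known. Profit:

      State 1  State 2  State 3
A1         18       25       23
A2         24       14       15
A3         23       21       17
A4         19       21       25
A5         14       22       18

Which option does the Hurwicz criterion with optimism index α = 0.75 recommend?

A4

A1: 0.75·25 + 0.25·18 = 23.25
A2: 0.75·24 + 0.25·14 = 21.5
A3: 0.75·23 + 0.25·17 = 21.5
A4: 0.75·25 + 0.25·19 = 23.5
A5: 0.75·22 + 0.25·14 = 20
Highest Hurwicz score = 23.5 → A4.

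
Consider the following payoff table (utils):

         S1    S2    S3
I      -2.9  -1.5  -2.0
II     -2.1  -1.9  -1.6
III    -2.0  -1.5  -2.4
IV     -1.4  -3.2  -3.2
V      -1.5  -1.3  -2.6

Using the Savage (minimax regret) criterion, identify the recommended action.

Column bests: S1=-1.4, S2=-1.3, S3=-1.6.
I regrets: 1.5, 0.2, 0.4 → max 1.5
II regrets: 0.7, 0.6, 0.0 → max 0.7
III regrets: 0.6, 0.2, 0.8 → max 0.8
IV regrets: 0.0, 1.9, 1.6 → max 1.9
V regrets: 0.1, 0.0, 1.0 → max 1.0
Smallest max regret = 0.7 → II.

II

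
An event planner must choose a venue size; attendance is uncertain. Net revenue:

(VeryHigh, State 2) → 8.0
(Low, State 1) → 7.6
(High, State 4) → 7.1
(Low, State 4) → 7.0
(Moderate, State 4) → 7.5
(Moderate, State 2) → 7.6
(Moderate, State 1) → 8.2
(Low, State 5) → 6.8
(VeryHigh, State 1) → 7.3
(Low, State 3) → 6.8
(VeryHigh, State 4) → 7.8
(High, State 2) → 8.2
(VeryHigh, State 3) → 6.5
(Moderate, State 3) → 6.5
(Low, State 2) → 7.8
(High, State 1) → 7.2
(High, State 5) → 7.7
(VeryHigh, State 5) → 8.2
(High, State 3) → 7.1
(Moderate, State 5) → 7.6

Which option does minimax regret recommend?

Column bests: State 1=8.2, State 2=8.2, State 3=7.1, State 4=7.8, State 5=8.2.
Low regrets: 0.6, 0.4, 0.3, 0.8, 1.4 → max 1.4
Moderate regrets: 0.0, 0.6, 0.6, 0.3, 0.6 → max 0.6
High regrets: 1.0, 0.0, 0.0, 0.7, 0.5 → max 1.0
VeryHigh regrets: 0.9, 0.2, 0.6, 0.0, 0.0 → max 0.9
Smallest max regret = 0.6 → Moderate.

Moderate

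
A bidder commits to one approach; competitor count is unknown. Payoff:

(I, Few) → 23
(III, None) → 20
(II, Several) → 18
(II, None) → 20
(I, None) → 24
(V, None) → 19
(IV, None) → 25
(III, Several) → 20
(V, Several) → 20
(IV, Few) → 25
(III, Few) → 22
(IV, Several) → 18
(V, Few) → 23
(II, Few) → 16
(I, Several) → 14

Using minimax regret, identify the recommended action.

IV

Column bests: None=25, Few=25, Several=20.
I regrets: 1, 2, 6 → max 6
II regrets: 5, 9, 2 → max 9
III regrets: 5, 3, 0 → max 5
IV regrets: 0, 0, 2 → max 2
V regrets: 6, 2, 0 → max 6
Smallest max regret = 2 → IV.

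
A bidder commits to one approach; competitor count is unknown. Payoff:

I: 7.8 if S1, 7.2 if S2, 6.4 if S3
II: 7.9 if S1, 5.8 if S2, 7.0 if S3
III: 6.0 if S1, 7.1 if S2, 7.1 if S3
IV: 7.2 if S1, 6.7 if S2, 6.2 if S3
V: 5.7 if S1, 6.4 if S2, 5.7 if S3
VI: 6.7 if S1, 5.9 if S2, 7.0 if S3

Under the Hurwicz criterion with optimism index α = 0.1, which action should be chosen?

I

I: 0.1·7.8 + 0.9·6.4 = 6.54
II: 0.1·7.9 + 0.9·5.8 = 6.01
III: 0.1·7.1 + 0.9·6.0 = 6.11
IV: 0.1·7.2 + 0.9·6.2 = 6.3
V: 0.1·6.4 + 0.9·5.7 = 5.77
VI: 0.1·7.0 + 0.9·5.9 = 6.01
Highest Hurwicz score = 6.54 → I.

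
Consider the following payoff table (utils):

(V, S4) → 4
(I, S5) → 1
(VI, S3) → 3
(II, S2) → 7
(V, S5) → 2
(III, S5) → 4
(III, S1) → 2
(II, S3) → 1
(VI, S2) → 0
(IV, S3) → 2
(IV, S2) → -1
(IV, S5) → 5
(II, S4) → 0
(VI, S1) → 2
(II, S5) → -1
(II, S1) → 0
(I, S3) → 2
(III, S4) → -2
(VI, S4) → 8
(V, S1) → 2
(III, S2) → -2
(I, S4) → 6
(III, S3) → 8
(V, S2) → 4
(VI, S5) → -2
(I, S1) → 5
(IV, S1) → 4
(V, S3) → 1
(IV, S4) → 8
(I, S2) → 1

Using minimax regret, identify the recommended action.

Column bests: S1=5, S2=7, S3=8, S4=8, S5=5.
I regrets: 0, 6, 6, 2, 4 → max 6
II regrets: 5, 0, 7, 8, 6 → max 8
III regrets: 3, 9, 0, 10, 1 → max 10
IV regrets: 1, 8, 6, 0, 0 → max 8
V regrets: 3, 3, 7, 4, 3 → max 7
VI regrets: 3, 7, 5, 0, 7 → max 7
Smallest max regret = 6 → I.

I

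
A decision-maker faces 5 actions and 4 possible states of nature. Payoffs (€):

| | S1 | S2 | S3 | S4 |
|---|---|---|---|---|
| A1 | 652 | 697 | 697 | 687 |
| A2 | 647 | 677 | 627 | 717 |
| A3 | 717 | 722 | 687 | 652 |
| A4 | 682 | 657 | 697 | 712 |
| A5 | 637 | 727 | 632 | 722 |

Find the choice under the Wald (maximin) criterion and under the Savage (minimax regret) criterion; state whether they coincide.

Row minima: A1=652, A2=627, A3=652, A4=657, A5=632
Best worst-case = 657 → A4.
Column bests: S1=717, S2=727, S3=697, S4=722.
A1 regrets: 65, 30, 0, 35 → max 65
A2 regrets: 70, 50, 70, 5 → max 70
A3 regrets: 0, 5, 10, 70 → max 70
A4 regrets: 35, 70, 0, 10 → max 70
A5 regrets: 80, 0, 65, 0 → max 80
Smallest max regret = 65 → A1.

maximin → A4; minimax regret → A1 (disagree)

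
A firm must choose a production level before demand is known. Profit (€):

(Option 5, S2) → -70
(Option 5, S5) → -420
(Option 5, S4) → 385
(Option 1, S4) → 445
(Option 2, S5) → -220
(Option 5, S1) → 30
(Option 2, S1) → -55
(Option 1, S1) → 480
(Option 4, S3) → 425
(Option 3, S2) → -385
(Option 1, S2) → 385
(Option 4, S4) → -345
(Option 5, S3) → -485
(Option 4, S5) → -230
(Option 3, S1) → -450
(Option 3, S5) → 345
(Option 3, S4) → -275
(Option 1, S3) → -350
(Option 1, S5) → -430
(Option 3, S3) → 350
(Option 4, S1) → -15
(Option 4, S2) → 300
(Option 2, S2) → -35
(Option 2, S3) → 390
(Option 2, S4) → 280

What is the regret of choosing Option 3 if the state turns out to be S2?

770

Best payoff under S2 is 385.
Regret = 385 − (-385) = 770.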